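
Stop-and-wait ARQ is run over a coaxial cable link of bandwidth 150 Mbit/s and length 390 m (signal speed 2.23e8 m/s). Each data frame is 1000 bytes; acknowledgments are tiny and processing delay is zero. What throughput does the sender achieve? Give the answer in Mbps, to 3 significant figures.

t_tx = L/R = 8000/150000000 = 5.33333e-05 s.
t_prop = 390/223000000 = 1.74888e-06 s; RTT = 3.49776e-06 s.
Cycle = t_tx + RTT = 5.68311e-05 s.
Throughput = L / cycle = 8000 / 5.68311e-05 = 141 Mbps.

141 Mbps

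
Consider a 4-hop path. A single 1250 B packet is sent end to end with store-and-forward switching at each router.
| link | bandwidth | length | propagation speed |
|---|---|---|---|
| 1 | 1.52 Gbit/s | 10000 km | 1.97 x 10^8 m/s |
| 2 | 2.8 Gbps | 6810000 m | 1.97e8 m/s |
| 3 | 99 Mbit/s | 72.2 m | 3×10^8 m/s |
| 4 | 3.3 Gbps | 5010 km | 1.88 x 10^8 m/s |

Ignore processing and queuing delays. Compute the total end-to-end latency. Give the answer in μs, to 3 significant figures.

112000 μs

L = 1250 × 8 = 10000 bits.
Transmission delays (L/R per hop): 6.57895, 3.57143, 101.01, 3.0303 μs; sum = 114.191 μs.
Propagation delays (d/s per hop): 50761.4, 34568.5, 0.240667, 26648.9 μs; sum = 111979 μs.
End-to-end = 112000 μs.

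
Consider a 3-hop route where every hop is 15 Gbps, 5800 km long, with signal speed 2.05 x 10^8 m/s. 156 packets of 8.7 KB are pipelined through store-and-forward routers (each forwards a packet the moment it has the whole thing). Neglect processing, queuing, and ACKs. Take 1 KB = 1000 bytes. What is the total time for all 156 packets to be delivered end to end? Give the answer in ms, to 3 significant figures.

85.6 ms

Per-hop transmission t_tx = L/R = 69600/15000000000 = 0.00464 ms.
Per-hop propagation t_prop = 5800000/2.05e+08 = 28.2927 ms.
Pipeline fill: first packet needs 3·t_tx to clear all hops; remaining 155 packets each add one t_tx.
Total = (3+156-1)·t_tx + 3·t_prop = 158·0.00464 + 3·28.2927 = 85.6 ms.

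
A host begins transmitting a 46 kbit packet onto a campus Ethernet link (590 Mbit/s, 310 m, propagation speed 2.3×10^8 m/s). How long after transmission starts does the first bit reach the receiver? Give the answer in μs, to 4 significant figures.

First bit experiences only propagation delay: d/s = 310/2.3e+08 = 1.348 μs.

1.348 μs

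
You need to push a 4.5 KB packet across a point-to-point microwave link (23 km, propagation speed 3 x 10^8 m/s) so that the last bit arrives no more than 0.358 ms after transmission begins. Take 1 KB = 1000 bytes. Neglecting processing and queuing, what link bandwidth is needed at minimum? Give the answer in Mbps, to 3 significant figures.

128 Mbps

L = 36000 bits.
Propagation delay = 23000 / 300000000 = 0.0766667 ms.
Transmission budget = 0.358 − 0.0766667 = 0.281333 ms.
R ≥ L / t_tx = 36000 bits / 0.000281333 s = 128 Mbps.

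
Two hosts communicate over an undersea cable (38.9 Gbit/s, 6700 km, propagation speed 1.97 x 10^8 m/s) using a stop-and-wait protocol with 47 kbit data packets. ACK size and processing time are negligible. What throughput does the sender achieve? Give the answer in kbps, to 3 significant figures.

t_tx = L/R = 47000/38900000000 = 1.20823e-06 s.
t_prop = 6700000/197000000 = 0.0340102 s; RTT = 0.0680203 s.
Cycle = t_tx + RTT = 0.0680215 s.
Throughput = L / cycle = 47000 / 0.0680215 = 691 kbps.

691 kbps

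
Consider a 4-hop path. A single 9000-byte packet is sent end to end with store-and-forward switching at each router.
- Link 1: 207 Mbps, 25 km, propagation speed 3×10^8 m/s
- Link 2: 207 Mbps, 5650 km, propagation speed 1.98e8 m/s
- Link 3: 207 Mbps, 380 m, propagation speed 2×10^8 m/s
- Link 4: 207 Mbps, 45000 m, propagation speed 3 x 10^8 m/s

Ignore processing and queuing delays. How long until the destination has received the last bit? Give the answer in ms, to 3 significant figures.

L = 9000 × 8 = 72000 bits.
Transmission delay per hop = L/R = 72000/207000000 = 0.347826 ms; 4 hops → 1.3913 ms.
Propagation delays (d/s per hop): 0.0833333, 28.5354, 0.0019, 0.15 ms; sum = 28.7706 ms.
End-to-end = 30.2 ms.

30.2 ms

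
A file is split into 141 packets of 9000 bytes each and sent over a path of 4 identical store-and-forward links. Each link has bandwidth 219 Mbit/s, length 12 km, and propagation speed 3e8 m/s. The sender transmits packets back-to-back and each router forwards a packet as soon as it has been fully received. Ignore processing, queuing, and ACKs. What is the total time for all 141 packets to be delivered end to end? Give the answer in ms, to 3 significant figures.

Per-hop transmission t_tx = L/R = 72000/219000000 = 0.328767 ms.
Per-hop propagation t_prop = 12000/300000000 = 0.04 ms.
Pipeline fill: first packet needs 4·t_tx to clear all hops; remaining 140 packets each add one t_tx.
Total = (4+141-1)·t_tx + 4·t_prop = 144·0.328767 + 4·0.04 = 47.5 ms.

47.5 ms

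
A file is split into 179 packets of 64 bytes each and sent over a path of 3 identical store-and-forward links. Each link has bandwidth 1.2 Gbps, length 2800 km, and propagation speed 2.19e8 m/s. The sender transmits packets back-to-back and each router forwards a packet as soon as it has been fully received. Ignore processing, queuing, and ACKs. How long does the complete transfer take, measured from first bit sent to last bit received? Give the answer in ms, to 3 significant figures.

Per-hop transmission t_tx = L/R = 512/1200000000 = 0.000426667 ms.
Per-hop propagation t_prop = 2800000/219000000 = 12.7854 ms.
Pipeline fill: first packet needs 3·t_tx to clear all hops; remaining 178 packets each add one t_tx.
Total = (3+179-1)·t_tx + 3·t_prop = 181·0.000426667 + 3·12.7854 = 38.4 ms.

38.4 ms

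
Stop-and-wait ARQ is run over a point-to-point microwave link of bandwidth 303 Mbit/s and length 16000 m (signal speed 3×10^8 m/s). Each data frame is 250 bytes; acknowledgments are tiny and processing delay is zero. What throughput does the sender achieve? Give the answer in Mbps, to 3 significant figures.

17.7 Mbps

t_tx = L/R = 2000/303000000 = 6.60066e-06 s.
t_prop = 16000/300000000 = 5.33333e-05 s; RTT = 0.000106667 s.
Cycle = t_tx + RTT = 0.000113267 s.
Throughput = L / cycle = 2000 / 0.000113267 = 17.7 Mbps.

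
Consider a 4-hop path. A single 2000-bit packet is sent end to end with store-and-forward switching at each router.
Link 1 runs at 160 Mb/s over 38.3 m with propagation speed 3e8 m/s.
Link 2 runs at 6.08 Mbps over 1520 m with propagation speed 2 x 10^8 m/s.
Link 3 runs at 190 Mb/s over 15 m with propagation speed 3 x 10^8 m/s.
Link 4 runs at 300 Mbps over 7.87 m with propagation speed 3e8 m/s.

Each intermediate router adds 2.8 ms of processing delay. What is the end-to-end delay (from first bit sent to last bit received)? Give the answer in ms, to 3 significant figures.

Transmission delays (L/R per hop): 0.0125, 0.328947, 0.0105263, 0.00666667 ms; sum = 0.35864 ms.
Propagation delays (d/s per hop): 0.000127667, 0.0076, 5e-05, 2.62333e-05 ms; sum = 0.0078039 ms.
Processing at 3 router(s): 3 × 2.8 ms = 8.4 ms.
End-to-end = 8.77 ms.

8.77 ms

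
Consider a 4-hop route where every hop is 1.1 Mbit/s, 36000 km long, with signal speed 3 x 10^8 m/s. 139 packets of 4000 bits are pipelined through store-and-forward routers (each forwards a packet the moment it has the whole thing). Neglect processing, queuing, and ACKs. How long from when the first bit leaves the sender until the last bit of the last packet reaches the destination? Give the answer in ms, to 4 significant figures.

Per-hop transmission t_tx = L/R = 4000/1100000 = 3.63636 ms.
Per-hop propagation t_prop = 36000000/300000000 = 120 ms.
Pipeline fill: first packet needs 4·t_tx to clear all hops; remaining 138 packets each add one t_tx.
Total = (4+139-1)·t_tx + 4·t_prop = 142·3.63636 + 4·120 = 996.4 ms.

996.4 ms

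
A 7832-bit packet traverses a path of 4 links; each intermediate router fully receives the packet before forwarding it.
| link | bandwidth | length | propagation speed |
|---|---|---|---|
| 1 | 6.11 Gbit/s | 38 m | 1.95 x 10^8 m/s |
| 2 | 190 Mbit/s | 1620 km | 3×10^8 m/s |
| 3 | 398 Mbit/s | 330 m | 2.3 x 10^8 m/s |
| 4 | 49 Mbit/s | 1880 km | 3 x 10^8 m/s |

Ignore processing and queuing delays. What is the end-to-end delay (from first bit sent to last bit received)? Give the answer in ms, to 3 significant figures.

11.9 ms

Transmission delays (L/R per hop): 0.00128183, 0.0412211, 0.0196784, 0.159837 ms; sum = 0.222018 ms.
Propagation delays (d/s per hop): 0.000194872, 5.4, 0.00143478, 6.26667 ms; sum = 11.6683 ms.
End-to-end = 11.9 ms.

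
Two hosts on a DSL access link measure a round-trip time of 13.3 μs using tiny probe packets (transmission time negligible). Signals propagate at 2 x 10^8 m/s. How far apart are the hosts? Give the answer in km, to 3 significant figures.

One-way propagation = RTT/2 = 6.65 μs.
d = s × t = 200000000 × 6.65e-06 = 1.33 km.

1.33 km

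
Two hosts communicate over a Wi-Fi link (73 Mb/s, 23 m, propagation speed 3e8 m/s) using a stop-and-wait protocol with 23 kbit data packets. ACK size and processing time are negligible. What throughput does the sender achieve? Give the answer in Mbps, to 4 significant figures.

72.96 Mbps

t_tx = L/R = 23000/73000000 = 0.000315068 s.
t_prop = 23/300000000 = 7.66667e-08 s; RTT = 1.53333e-07 s.
Cycle = t_tx + RTT = 0.000315222 s.
Throughput = L / cycle = 23000 / 0.000315222 = 72.96 Mbps.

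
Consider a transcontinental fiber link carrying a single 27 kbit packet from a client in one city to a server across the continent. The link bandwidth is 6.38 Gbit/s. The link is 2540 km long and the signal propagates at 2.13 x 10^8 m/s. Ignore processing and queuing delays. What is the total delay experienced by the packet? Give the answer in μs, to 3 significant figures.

L = 27000 bits.
Transmission delay = L/R = 27000 / 6380000000 = 4.23197 μs.
Propagation delay = d/s = 2540000 m / 213000000 m/s = 11924.9 μs.
Total = 11900 μs.

11900 μs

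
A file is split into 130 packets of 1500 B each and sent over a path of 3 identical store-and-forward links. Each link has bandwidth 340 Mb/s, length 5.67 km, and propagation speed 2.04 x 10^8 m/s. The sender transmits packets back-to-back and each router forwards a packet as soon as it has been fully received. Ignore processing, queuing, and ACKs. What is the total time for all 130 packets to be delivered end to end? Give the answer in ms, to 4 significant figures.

Per-hop transmission t_tx = L/R = 12000/340000000 = 0.0352941 ms.
Per-hop propagation t_prop = 5670/204000000 = 0.0277941 ms.
Pipeline fill: first packet needs 3·t_tx to clear all hops; remaining 129 packets each add one t_tx.
Total = (3+130-1)·t_tx + 3·t_prop = 132·0.0352941 + 3·0.0277941 = 4.742 ms.

4.742 ms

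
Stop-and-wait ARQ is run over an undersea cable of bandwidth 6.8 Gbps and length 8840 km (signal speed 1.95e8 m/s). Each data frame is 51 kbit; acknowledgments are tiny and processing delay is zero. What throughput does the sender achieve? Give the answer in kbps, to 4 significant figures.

t_tx = L/R = 51000/6800000000 = 7.5e-06 s.
t_prop = 8840000/195000000 = 0.0453333 s; RTT = 0.0906667 s.
Cycle = t_tx + RTT = 0.0906742 s.
Throughput = L / cycle = 51000 / 0.0906742 = 562.5 kbps.

562.5 kbps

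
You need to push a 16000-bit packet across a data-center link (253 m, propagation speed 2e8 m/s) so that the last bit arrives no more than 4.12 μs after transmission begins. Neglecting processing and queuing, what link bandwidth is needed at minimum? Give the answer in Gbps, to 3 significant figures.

5.60 Gbps

Propagation delay = 253 / 200000000 = 1.265 μs.
Transmission budget = 4.12 − 1.265 = 2.855 μs.
R ≥ L / t_tx = 16000 bits / 2.855e-06 s = 5.60 Gbps.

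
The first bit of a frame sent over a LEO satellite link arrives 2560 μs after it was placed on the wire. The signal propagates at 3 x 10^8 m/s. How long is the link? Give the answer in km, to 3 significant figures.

768 km

d = s × t_prop = 300000000 × 0.00256 = 768 km.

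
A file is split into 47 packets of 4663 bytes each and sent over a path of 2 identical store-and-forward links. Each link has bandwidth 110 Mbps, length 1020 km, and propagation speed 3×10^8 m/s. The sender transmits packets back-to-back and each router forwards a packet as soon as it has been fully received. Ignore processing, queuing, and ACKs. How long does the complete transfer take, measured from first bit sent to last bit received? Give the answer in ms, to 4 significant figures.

23.08 ms

Per-hop transmission t_tx = L/R = 37304/110000000 = 0.339127 ms.
Per-hop propagation t_prop = 1020000/300000000 = 3.4 ms.
Pipeline fill: first packet needs 2·t_tx to clear all hops; remaining 46 packets each add one t_tx.
Total = (2+47-1)·t_tx + 2·t_prop = 48·0.339127 + 2·3.4 = 23.08 ms.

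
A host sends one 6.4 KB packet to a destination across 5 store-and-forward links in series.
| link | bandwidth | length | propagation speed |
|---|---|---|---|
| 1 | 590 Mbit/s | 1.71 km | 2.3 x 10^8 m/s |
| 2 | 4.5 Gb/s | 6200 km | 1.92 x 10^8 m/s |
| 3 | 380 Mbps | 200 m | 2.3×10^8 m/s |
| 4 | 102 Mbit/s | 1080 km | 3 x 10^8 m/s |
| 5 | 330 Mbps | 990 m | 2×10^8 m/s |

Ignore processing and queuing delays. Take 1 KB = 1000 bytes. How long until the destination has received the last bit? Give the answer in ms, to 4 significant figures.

36.79 ms

L = 51200 bits.
Transmission delays (L/R per hop): 0.0867797, 0.0113778, 0.134737, 0.501961, 0.155152 ms; sum = 0.890007 ms.
Propagation delays (d/s per hop): 0.00743478, 32.2917, 0.000869565, 3.6, 0.00495 ms; sum = 35.9049 ms.
End-to-end = 36.79 ms.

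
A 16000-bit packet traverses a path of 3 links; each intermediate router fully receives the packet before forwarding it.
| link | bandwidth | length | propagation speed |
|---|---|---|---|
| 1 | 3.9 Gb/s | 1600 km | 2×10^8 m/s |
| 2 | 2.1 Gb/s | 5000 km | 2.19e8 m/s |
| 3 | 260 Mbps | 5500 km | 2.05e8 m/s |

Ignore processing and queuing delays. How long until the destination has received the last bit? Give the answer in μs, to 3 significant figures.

57700 μs

Transmission delays (L/R per hop): 4.10256, 7.61905, 61.5385 μs; sum = 73.2601 μs.
Propagation delays (d/s per hop): 8000, 22831.1, 26829.3 μs; sum = 57660.3 μs.
End-to-end = 57700 μs.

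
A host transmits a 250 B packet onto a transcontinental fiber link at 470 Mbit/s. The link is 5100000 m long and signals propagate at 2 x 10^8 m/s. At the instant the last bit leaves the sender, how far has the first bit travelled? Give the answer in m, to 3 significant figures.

t_tx = L/R = 2000/470000000 = 4.25532e-06 s.
Distance = s × t_tx = 200000000 × 4.25532e-06 = 851 m.

851 m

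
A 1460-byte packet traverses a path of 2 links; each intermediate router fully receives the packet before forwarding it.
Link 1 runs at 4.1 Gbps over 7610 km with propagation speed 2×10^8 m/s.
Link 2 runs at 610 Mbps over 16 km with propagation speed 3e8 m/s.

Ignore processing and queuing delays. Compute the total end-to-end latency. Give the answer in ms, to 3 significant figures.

38.1 ms

L = 1460 × 8 = 11680 bits.
Transmission delays (L/R per hop): 0.00284878, 0.0191475 ms; sum = 0.0219963 ms.
Propagation delays (d/s per hop): 38.05, 0.0533333 ms; sum = 38.1033 ms.
End-to-end = 38.1 ms.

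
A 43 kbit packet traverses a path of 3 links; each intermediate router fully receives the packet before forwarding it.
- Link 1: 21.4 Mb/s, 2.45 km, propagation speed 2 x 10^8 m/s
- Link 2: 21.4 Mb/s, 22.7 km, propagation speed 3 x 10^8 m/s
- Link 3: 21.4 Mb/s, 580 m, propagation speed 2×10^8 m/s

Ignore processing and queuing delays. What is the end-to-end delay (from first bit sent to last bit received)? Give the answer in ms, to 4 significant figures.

6.119 ms

L = 43000 bits.
Transmission delay per hop = L/R = 43000/21400000 = 2.00935 ms; 3 hops → 6.02804 ms.
Propagation delays (d/s per hop): 0.01225, 0.0756667, 0.0029 ms; sum = 0.0908167 ms.
End-to-end = 6.119 ms.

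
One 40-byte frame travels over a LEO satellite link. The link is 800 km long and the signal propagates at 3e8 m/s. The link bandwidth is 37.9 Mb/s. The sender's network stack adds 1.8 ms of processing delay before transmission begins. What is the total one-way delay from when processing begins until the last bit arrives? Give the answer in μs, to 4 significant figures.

4475 μs

L = 40 × 8 = 320 bits.
Transmission delay = L/R = 320 / 37900000 = 8.44327 μs.
Propagation delay = d/s = 800000 m / 300000000 m/s = 2666.67 μs.
Plus processing delay 1.8 ms = 1800 μs.
Total = 4475 μs.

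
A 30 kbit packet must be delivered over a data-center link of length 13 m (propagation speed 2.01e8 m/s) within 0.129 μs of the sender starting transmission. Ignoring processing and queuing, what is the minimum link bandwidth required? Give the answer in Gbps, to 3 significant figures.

466 Gbps

Propagation delay = 13 / 2.01e+08 = 0.0646766 μs.
Transmission budget = 0.129 − 0.0646766 = 0.0643234 μs.
R ≥ L / t_tx = 30000 bits / 6.43234e-08 s = 466 Gbps.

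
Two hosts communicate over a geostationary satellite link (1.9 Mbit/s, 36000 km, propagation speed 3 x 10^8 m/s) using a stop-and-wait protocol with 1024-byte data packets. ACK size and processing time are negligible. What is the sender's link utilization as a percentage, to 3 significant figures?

1.76 %

t_tx = L/R = 8192/1900000 = 0.00431158 s.
t_prop = 36000000/300000000 = 0.12 s; RTT = 0.24 s.
Cycle = t_tx + RTT = 0.244312 s.
Utilization = t_tx / cycle = 0.00431158/0.244312 = 1.76 %.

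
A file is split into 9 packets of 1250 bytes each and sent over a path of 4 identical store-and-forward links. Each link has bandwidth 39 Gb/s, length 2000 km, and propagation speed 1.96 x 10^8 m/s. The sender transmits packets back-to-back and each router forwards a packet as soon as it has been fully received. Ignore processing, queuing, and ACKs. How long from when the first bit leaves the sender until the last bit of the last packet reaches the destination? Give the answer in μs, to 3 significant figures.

Per-hop transmission t_tx = L/R = 10000/39000000000 = 0.25641 μs.
Per-hop propagation t_prop = 2000000/196000000 = 10204.1 μs.
Pipeline fill: first packet needs 4·t_tx to clear all hops; remaining 8 packets each add one t_tx.
Total = (4+9-1)·t_tx + 4·t_prop = 12·0.25641 + 4·10204.1 = 40800 μs.

40800 μs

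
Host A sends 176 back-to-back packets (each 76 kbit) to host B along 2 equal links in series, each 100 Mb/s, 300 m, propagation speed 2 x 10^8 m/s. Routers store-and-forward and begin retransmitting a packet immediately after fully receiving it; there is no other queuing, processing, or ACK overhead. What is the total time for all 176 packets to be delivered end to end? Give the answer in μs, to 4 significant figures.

134500 μs

Per-hop transmission t_tx = L/R = 76000/100000000 = 760 μs.
Per-hop propagation t_prop = 300/200000000 = 1.5 μs.
Pipeline fill: first packet needs 2·t_tx to clear all hops; remaining 175 packets each add one t_tx.
Total = (2+176-1)·t_tx + 2·t_prop = 177·760 + 2·1.5 = 134500 μs.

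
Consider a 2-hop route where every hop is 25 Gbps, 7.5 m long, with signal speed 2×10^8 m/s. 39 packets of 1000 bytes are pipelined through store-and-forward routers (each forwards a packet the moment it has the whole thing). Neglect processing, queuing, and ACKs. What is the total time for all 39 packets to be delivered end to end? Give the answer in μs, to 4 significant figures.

12.88 μs

Per-hop transmission t_tx = L/R = 8000/25000000000 = 0.32 μs.
Per-hop propagation t_prop = 7.5/200000000 = 0.0375 μs.
Pipeline fill: first packet needs 2·t_tx to clear all hops; remaining 38 packets each add one t_tx.
Total = (2+39-1)·t_tx + 2·t_prop = 40·0.32 + 2·0.0375 = 12.88 μs.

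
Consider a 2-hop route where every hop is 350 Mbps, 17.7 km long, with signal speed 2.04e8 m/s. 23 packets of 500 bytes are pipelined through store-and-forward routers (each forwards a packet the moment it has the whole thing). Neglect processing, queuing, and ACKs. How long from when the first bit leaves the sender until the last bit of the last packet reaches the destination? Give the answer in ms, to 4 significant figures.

Per-hop transmission t_tx = L/R = 4000/350000000 = 0.0114286 ms.
Per-hop propagation t_prop = 17700/204000000 = 0.0867647 ms.
Pipeline fill: first packet needs 2·t_tx to clear all hops; remaining 22 packets each add one t_tx.
Total = (2+23-1)·t_tx + 2·t_prop = 24·0.0114286 + 2·0.0867647 = 0.4478 ms.

0.4478 ms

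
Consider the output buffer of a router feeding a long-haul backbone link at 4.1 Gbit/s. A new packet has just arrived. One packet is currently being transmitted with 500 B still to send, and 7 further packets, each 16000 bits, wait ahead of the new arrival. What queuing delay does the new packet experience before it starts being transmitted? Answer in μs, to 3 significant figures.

28.3 μs

Each queued packet: L/R = 16000/4.1e+09 = 3.90244 μs.
7 queued → 27.3171 μs.
Plus remaining 4000 bits of current packet: 0.97561 μs.
Queuing delay = 28.3 μs.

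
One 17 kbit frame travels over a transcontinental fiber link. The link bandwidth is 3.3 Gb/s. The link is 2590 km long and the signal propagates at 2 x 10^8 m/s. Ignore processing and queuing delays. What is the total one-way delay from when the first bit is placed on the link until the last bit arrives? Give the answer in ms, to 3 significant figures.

L = 17000 bits.
Transmission delay = L/R = 17000 / 3300000000 = 0.00515152 ms.
Propagation delay = d/s = 2590000 m / 200000000 m/s = 12.95 ms.
Total = 13.0 ms.

13.0 ms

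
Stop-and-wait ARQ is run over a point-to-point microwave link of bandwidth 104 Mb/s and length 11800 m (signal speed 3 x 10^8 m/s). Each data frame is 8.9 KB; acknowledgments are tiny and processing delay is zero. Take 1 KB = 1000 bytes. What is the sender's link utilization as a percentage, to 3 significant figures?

t_tx = L/R = 71200/104000000 = 0.000684615 s.
t_prop = 11800/300000000 = 3.93333e-05 s; RTT = 7.86667e-05 s.
Cycle = t_tx + RTT = 0.000763282 s.
Utilization = t_tx / cycle = 0.000684615/0.000763282 = 89.7 %.

89.7 %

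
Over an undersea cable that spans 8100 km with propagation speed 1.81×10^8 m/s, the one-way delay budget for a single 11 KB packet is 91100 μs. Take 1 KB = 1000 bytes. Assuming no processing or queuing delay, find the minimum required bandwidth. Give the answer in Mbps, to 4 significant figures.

1.899 Mbps

L = 88000 bits.
Propagation delay = 8100000 / 181000000 = 44751.4 μs.
Transmission budget = 91100 − 44751.4 = 46348.6 μs.
R ≥ L / t_tx = 88000 bits / 0.0463486 s = 1.899 Mbps.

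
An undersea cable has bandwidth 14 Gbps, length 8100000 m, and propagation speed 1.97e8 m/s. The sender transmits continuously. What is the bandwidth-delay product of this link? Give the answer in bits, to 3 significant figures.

576000000 bits

Propagation delay = 8100000 / 197000000 = 0.0411168 s.
BDP = R × t_prop = 14000000000 × 0.0411168 = 575635000 bits.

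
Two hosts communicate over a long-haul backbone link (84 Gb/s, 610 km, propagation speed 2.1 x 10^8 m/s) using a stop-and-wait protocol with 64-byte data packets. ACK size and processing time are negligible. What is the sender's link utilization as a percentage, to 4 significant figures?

t_tx = L/R = 512/84000000000 = 6.09524e-09 s.
t_prop = 610000/210000000 = 0.00290476 s; RTT = 0.00580952 s.
Cycle = t_tx + RTT = 0.00580953 s.
Utilization = t_tx / cycle = 6.09524e-09/0.00580953 = 0.0001049 %.

0.0001049 %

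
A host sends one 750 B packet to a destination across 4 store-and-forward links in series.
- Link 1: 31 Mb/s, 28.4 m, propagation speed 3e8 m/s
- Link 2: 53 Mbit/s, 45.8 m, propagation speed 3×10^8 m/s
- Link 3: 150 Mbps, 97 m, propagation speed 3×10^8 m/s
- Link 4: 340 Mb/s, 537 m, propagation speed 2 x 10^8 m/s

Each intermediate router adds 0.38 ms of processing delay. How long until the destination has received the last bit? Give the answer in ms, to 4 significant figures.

L = 750 × 8 = 6000 bits.
Transmission delays (L/R per hop): 0.193548, 0.113208, 0.04, 0.0176471 ms; sum = 0.364403 ms.
Propagation delays (d/s per hop): 9.46667e-05, 0.000152667, 0.000323333, 0.002685 ms; sum = 0.00325567 ms.
Processing at 3 router(s): 3 × 0.38 ms = 1.14 ms.
End-to-end = 1.508 ms.

1.508 ms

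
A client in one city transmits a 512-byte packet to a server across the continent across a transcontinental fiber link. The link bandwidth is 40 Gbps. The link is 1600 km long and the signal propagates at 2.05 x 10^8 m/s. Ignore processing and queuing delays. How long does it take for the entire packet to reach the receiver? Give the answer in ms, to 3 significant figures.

L = 512 × 8 = 4096 bits.
Transmission delay = L/R = 4096 / 40000000000 = 0.0001024 ms.
Propagation delay = d/s = 1600000 m / 2.05e+08 m/s = 7.80488 ms.
Total = 7.80 ms.

7.80 ms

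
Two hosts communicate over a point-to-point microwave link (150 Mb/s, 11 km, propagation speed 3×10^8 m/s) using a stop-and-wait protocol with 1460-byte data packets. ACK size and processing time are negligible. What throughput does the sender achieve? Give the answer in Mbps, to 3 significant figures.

t_tx = L/R = 11680/150000000 = 7.78667e-05 s.
t_prop = 11000/300000000 = 3.66667e-05 s; RTT = 7.33333e-05 s.
Cycle = t_tx + RTT = 0.0001512 s.
Throughput = L / cycle = 11680 / 0.0001512 = 77.2 Mbps.

77.2 Mbps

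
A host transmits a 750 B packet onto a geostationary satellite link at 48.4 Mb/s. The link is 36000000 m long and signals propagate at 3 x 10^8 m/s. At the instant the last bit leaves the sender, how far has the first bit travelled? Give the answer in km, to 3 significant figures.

t_tx = L/R = 6000/48400000 = 0.000123967 s.
Distance = s × t_tx = 300000000 × 0.000123967 = 37.2 km.

37.2 km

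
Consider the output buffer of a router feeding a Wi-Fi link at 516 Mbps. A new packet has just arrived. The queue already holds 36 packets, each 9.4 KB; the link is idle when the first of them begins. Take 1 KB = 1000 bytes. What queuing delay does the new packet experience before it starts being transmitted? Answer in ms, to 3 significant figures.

5.25 ms

Each queued packet: L/R = 75200/516000000 = 0.145736 ms.
36 queued → 5.24651 ms.
Queuing delay = 5.25 ms.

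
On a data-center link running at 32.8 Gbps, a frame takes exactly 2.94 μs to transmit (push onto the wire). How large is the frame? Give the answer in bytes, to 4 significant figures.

12050 bytes

L = R × t_tx = 3.28e+10 b/s × 2.94e-06 s = 96432 bits.
In bytes: 96432 / 8 = 12050 bytes.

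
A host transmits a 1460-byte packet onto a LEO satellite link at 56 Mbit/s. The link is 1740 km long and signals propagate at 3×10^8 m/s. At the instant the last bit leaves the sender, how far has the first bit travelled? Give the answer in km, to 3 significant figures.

t_tx = L/R = 11680/56000000 = 0.000208571 s.
Distance = s × t_tx = 300000000 × 0.000208571 = 62.6 km.

62.6 km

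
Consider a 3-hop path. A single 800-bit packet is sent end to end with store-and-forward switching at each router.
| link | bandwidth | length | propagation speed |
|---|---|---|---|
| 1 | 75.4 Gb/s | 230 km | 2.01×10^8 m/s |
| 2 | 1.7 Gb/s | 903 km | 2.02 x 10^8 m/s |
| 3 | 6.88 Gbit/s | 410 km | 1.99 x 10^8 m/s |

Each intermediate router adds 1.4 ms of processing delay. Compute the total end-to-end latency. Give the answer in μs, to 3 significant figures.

Transmission delays (L/R per hop): 0.0106101, 0.470588, 0.116279 μs; sum = 0.597477 μs.
Propagation delays (d/s per hop): 1144.28, 4470.3, 2060.3 μs; sum = 7674.88 μs.
Processing at 2 router(s): 2 × 1.4 ms = 2800 μs.
End-to-end = 10500 μs.

10500 μs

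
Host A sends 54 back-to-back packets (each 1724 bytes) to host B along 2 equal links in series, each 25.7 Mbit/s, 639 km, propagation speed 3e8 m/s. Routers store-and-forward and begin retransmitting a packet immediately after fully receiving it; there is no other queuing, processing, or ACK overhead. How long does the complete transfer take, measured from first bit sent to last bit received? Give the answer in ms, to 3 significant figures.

Per-hop transmission t_tx = L/R = 13792/25700000 = 0.536654 ms.
Per-hop propagation t_prop = 639000/300000000 = 2.13 ms.
Pipeline fill: first packet needs 2·t_tx to clear all hops; remaining 53 packets each add one t_tx.
Total = (2+54-1)·t_tx + 2·t_prop = 55·0.536654 + 2·2.13 = 33.8 ms.

33.8 ms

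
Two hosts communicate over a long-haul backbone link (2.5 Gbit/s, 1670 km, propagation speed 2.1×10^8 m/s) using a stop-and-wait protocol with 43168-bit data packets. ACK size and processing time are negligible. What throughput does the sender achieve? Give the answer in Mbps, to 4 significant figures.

2.711 Mbps

t_tx = L/R = 43168/2500000000 = 1.72672e-05 s.
t_prop = 1670000/210000000 = 0.00795238 s; RTT = 0.0159048 s.
Cycle = t_tx + RTT = 0.015922 s.
Throughput = L / cycle = 43168 / 0.015922 = 2.711 Mbps.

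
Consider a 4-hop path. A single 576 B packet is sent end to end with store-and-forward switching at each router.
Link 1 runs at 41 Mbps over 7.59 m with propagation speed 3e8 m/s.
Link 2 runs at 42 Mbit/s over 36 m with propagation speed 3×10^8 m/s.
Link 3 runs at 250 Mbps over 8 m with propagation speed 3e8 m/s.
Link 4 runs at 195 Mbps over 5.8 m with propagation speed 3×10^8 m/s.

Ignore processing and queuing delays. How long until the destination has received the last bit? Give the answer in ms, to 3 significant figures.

L = 576 × 8 = 4608 bits.
Transmission delays (L/R per hop): 0.11239, 0.109714, 0.018432, 0.0236308 ms; sum = 0.264167 ms.
Propagation delays (d/s per hop): 2.53e-05, 0.00012, 2.66667e-05, 1.93333e-05 ms; sum = 0.0001913 ms.
End-to-end = 0.264 ms.

0.264 ms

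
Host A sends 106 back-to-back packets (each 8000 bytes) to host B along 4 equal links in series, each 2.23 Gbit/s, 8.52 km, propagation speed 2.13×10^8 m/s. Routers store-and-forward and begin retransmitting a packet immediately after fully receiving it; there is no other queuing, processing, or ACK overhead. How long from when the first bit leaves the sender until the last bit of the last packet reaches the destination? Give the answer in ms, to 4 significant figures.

Per-hop transmission t_tx = L/R = 64000/2230000000 = 0.0286996 ms.
Per-hop propagation t_prop = 8520/213000000 = 0.04 ms.
Pipeline fill: first packet needs 4·t_tx to clear all hops; remaining 105 packets each add one t_tx.
Total = (4+106-1)·t_tx + 4·t_prop = 109·0.0286996 + 4·0.04 = 3.288 ms.

3.288 ms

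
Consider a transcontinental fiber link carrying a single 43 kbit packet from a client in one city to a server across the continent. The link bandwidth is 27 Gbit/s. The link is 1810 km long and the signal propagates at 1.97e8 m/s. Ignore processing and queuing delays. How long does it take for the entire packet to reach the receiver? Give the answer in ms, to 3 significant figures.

L = 43000 bits.
Transmission delay = L/R = 43000 / 27000000000 = 0.00159259 ms.
Propagation delay = d/s = 1810000 m / 197000000 m/s = 9.18782 ms.
Total = 9.19 ms.

9.19 ms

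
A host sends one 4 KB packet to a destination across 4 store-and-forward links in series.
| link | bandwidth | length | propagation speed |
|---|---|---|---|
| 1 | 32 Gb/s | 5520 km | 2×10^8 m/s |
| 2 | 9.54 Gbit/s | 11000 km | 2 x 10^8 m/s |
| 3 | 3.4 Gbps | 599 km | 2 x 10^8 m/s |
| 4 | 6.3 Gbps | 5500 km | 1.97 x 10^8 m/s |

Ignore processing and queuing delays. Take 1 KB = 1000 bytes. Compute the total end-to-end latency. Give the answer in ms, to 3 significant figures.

L = 32000 bits.
Transmission delays (L/R per hop): 0.001, 0.0033543, 0.00941176, 0.00507937 ms; sum = 0.0188454 ms.
Propagation delays (d/s per hop): 27.6, 55, 2.995, 27.9188 ms; sum = 113.514 ms.
End-to-end = 114 ms.

114 ms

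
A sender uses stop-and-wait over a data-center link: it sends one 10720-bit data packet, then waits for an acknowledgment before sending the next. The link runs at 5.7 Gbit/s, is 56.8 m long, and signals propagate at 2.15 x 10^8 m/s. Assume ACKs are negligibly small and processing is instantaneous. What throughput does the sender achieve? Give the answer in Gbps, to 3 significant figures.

4.45 Gbps

t_tx = L/R = 10720/5700000000 = 1.8807e-06 s.
t_prop = 56.8/215000000 = 2.64186e-07 s; RTT = 5.28372e-07 s.
Cycle = t_tx + RTT = 2.40907e-06 s.
Throughput = L / cycle = 10720 / 2.40907e-06 = 4.45 Gbps.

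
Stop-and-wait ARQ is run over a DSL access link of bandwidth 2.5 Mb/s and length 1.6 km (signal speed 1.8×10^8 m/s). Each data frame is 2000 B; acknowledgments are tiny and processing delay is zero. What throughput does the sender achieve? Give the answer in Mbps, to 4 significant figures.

t_tx = L/R = 16000/2500000 = 0.0064 s.
t_prop = 1600/180000000 = 8.88889e-06 s; RTT = 1.77778e-05 s.
Cycle = t_tx + RTT = 0.00641778 s.
Throughput = L / cycle = 16000 / 0.00641778 = 2.493 Mbps.

2.493 Mbps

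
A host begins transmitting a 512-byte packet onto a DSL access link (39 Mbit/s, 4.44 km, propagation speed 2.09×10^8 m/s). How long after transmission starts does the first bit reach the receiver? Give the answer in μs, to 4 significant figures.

21.24 μs

First bit experiences only propagation delay: d/s = 4440/209000000 = 21.24 μs.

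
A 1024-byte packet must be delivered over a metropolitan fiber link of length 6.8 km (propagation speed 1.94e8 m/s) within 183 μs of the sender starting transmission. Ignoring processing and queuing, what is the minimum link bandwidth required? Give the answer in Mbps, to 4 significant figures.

55.37 Mbps

L = 8192 bits.
Propagation delay = 6800 / 194000000 = 35.0515 μs.
Transmission budget = 183 − 35.0515 = 147.948 μs.
R ≥ L / t_tx = 8192 bits / 0.000147948 s = 55.37 Mbps.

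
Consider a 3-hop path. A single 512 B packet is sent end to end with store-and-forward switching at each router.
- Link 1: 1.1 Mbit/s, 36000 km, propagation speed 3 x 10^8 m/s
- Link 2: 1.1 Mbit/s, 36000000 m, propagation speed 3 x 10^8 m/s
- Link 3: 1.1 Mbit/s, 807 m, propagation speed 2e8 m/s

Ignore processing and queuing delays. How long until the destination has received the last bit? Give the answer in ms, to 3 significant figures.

L = 512 × 8 = 4096 bits.
Transmission delay per hop = L/R = 4096/1100000 = 3.72364 ms; 3 hops → 11.1709 ms.
Propagation delays (d/s per hop): 120, 120, 0.004035 ms; sum = 240.004 ms.
End-to-end = 251 ms.

251 ms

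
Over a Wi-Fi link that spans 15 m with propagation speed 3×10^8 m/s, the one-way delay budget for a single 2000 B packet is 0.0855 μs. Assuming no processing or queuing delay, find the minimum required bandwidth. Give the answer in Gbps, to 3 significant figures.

L = 16000 bits.
Propagation delay = 15 / 300000000 = 0.05 μs.
Transmission budget = 0.0855 − 0.05 = 0.0355 μs.
R ≥ L / t_tx = 16000 bits / 3.55e-08 s = 451 Gbps.

451 Gbps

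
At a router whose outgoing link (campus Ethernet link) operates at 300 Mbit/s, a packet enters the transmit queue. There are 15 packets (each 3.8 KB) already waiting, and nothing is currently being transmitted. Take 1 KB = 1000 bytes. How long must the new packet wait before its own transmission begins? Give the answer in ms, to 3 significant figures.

Each queued packet: L/R = 30400/300000000 = 0.101333 ms.
15 queued → 1.52 ms.
Queuing delay = 1.52 ms.

1.52 ms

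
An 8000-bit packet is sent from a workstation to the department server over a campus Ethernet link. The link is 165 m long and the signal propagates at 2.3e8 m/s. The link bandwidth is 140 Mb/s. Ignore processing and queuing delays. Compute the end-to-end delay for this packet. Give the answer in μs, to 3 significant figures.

57.9 μs

Transmission delay = L/R = 8000 / 140000000 = 57.1429 μs.
Propagation delay = d/s = 165 m / 2.3e+08 m/s = 0.717391 μs.
Total = 57.9 μs.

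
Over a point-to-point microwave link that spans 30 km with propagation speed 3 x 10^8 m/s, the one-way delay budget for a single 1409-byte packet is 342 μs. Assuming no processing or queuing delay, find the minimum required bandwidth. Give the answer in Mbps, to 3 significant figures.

L = 11272 bits.
Propagation delay = 30000 / 300000000 = 100 μs.
Transmission budget = 342 − 100 = 242 μs.
R ≥ L / t_tx = 11272 bits / 0.000242 s = 46.6 Mbps.

46.6 Mbps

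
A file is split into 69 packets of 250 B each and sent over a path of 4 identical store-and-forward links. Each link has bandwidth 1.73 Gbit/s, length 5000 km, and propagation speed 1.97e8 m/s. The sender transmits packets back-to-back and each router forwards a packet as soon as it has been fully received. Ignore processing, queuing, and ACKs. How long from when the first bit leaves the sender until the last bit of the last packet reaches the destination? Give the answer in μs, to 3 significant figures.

Per-hop transmission t_tx = L/R = 2000/1730000000 = 1.15607 μs.
Per-hop propagation t_prop = 5000000/197000000 = 25380.7 μs.
Pipeline fill: first packet needs 4·t_tx to clear all hops; remaining 68 packets each add one t_tx.
Total = (4+69-1)·t_tx + 4·t_prop = 72·1.15607 + 4·25380.7 = 102000 μs.

102000 μs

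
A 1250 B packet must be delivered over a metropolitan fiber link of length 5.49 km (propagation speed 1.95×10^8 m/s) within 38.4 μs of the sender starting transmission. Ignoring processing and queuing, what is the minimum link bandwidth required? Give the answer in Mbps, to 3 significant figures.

L = 10000 bits.
Propagation delay = 5490 / 195000000 = 28.1538 μs.
Transmission budget = 38.4 − 28.1538 = 10.2462 μs.
R ≥ L / t_tx = 10000 bits / 1.02462e-05 s = 976 Mbps.

976 Mbps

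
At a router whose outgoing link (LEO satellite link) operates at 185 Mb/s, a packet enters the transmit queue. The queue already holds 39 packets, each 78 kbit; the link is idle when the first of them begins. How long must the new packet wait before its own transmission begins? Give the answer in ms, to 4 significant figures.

Each queued packet: L/R = 78000/185000000 = 0.421622 ms.
39 queued → 16.4432 ms.
Queuing delay = 16.44 ms.

16.44 ms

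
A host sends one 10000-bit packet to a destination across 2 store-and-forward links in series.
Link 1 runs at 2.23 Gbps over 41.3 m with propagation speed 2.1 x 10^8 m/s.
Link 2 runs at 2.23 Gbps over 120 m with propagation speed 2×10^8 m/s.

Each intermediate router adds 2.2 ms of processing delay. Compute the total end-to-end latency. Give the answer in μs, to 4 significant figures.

Transmission delay per hop = L/R = 10000/2230000000 = 4.4843 μs; 2 hops → 8.96861 μs.
Propagation delays (d/s per hop): 0.196667, 0.6 μs; sum = 0.796667 μs.
Processing at 1 router(s): 1 × 2.2 ms = 2200 μs.
End-to-end = 2210 μs.

2210 μs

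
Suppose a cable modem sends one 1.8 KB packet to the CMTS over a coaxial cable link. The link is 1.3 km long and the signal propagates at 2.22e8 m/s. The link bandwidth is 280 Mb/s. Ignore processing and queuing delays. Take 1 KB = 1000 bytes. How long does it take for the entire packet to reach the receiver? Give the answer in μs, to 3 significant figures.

L = 14400 bits.
Transmission delay = L/R = 14400 / 280000000 = 51.4286 μs.
Propagation delay = d/s = 1300 m / 2.22e+08 m/s = 5.85586 μs.
Total = 57.3 μs.

57.3 μs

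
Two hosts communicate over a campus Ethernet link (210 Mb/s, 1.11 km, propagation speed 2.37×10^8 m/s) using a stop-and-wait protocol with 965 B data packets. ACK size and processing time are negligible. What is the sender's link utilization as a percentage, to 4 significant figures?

t_tx = L/R = 7720/210000000 = 3.67619e-05 s.
t_prop = 1110/237000000 = 4.68354e-06 s; RTT = 9.36709e-06 s.
Cycle = t_tx + RTT = 4.6129e-05 s.
Utilization = t_tx / cycle = 3.67619e-05/4.6129e-05 = 79.69 %.

79.69 %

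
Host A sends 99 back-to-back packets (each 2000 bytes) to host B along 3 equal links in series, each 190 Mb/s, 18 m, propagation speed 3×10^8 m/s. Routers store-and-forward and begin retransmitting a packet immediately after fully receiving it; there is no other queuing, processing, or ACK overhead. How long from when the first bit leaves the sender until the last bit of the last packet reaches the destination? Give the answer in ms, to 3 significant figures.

Per-hop transmission t_tx = L/R = 16000/190000000 = 0.0842105 ms.
Per-hop propagation t_prop = 18/300000000 = 6e-05 ms.
Pipeline fill: first packet needs 3·t_tx to clear all hops; remaining 98 packets each add one t_tx.
Total = (3+99-1)·t_tx + 3·t_prop = 101·0.0842105 + 3·6e-05 = 8.51 ms.

8.51 ms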